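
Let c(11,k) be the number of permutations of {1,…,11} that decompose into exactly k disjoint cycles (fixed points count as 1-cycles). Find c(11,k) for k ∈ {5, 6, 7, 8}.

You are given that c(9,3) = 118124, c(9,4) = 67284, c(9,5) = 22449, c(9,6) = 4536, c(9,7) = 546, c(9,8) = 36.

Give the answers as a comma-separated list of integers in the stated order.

3416930, 902055, 157773, 18150

@10  (10,4):67284·9+118124→723680, (10,5):22449·9+67284→269325, (10,6):4536·9+22449→63273, (10,7):546·9+4536→9450, (10,8):36·9+546→870
@11  (11,5):269325·10+723680→3416930, (11,6):63273·10+269325→902055, (11,7):9450·10+63273→157773, (11,8):870·10+9450→18150
Read c(11,5) = 3416930, c(11,6) = 902055, c(11,7) = 157773, c(11,8) = 18150.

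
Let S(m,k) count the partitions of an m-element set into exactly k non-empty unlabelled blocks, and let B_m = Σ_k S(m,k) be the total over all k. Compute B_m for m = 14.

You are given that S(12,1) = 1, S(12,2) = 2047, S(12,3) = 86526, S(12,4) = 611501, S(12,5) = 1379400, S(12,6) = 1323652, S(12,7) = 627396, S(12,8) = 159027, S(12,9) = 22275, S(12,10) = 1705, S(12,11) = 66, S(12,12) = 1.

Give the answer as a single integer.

190899322

[13] T[13,1]:1*1+0=1 · T[13,2]:2*2047+1=4095 · T[13,3]:3*86526+2047=261625 · T[13,4]:4*611501+86526=2532530 · T[13,5]:5*1379400+611501=7508501 · T[13,6]:6*1323652+1379400=9321312 · T[13,7]:7*627396+1323652=5715424 · T[13,8]:8*159027+627396=1899612 · T[13,9]:9*22275+159027=359502 · T[13,10]:10*1705+22275=39325 · T[13,11]:11*66+1705=2431 · T[13,12]:12*1+66=78 · T[13,13]:13*0+1=1
[14] T[14,1]:1*1+0=1 · T[14,2]:2*4095+1=8191 · T[14,3]:3*261625+4095=788970 · T[14,4]:4*2532530+261625=10391745 · T[14,5]:5*7508501+2532530=40075035 · T[14,6]:6*9321312+7508501=63436373 · T[14,7]:7*5715424+9321312=49329280 · T[14,8]:8*1899612+5715424=20912320 · T[14,9]:9*359502+1899612=5135130 · T[14,10]:10*39325+359502=752752 · T[14,11]:11*2431+39325=66066 · T[14,12]:12*78+2431=3367 · T[14,13]:13*1+78=91 · T[14,14]:14*0+1=1
B_14 = ΣS(14,k) = 1+8191+788970+10391745+40075035+63436373+49329280+20912320+5135130+752752+66066+3367+91+1 = 190899322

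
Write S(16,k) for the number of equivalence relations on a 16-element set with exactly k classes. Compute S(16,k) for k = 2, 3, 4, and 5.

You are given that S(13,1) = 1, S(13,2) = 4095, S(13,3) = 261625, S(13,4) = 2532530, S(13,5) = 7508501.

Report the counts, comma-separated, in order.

32767, 7141686, 171798901, 1096190550

row 14: T[14][1]=1·1+0=1  T[14][2]=2·4095+1=8191  T[14][3]=3·261625+4095=788970  T[14][4]=4·2532530+261625=10391745  T[14][5]=5·7508501+2532530=40075035
row 15: T[15][1]=1·1+0=1  T[15][2]=2·8191+1=16383  T[15][3]=3·788970+8191=2375101  T[15][4]=4·10391745+788970=42355950  T[15][5]=5·40075035+10391745=210766920
row 16: T[16][2]=2·16383+1=32767  T[16][3]=3·2375101+16383=7141686  T[16][4]=4·42355950+2375101=171798901  T[16][5]=5·210766920+42355950=1096190550
Read S(16,2) = 32767, S(16,3) = 7141686, S(16,4) = 171798901, S(16,5) = 1096190550.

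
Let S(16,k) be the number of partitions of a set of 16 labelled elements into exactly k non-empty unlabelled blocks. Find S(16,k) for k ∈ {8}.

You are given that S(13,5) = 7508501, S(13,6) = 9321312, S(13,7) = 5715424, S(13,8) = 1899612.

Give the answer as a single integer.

2141764053

@14  (14,6):9321312·6+7508501→63436373, (14,7):5715424·7+9321312→49329280, (14,8):1899612·8+5715424→20912320
@15  (15,7):49329280·7+63436373→408741333, (15,8):20912320·8+49329280→216627840
@16  (16,8):216627840·8+408741333→2141764053
Read S(16,8) = 2141764053.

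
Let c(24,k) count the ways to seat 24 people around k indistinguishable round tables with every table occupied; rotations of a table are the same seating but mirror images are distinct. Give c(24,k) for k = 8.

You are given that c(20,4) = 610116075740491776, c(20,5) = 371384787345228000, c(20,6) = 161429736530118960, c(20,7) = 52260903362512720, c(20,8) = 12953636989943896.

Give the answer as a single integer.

5304713715525445812976

[21] T[21,5]:20*371384787345228000+610116075740491776=8037811822645051776 · T[21,6]:20*161429736530118960+371384787345228000=3599979517947607200 · T[21,7]:20*52260903362512720+161429736530118960=1206647803780373360 · T[21,8]:20*12953636989943896+52260903362512720=311333643161390640
[22] T[22,6]:21*3599979517947607200+8037811822645051776=83637381699544802976 · T[22,7]:21*1206647803780373360+3599979517947607200=28939583397335447760 · T[22,8]:21*311333643161390640+1206647803780373360=7744654310169576800
[23] T[23,7]:22*28939583397335447760+83637381699544802976=720308216440924653696 · T[23,8]:22*7744654310169576800+28939583397335447760=199321978221066137360
[24] T[24,8]:23*199321978221066137360+720308216440924653696=5304713715525445812976
Read c(24,8) = 5304713715525445812976.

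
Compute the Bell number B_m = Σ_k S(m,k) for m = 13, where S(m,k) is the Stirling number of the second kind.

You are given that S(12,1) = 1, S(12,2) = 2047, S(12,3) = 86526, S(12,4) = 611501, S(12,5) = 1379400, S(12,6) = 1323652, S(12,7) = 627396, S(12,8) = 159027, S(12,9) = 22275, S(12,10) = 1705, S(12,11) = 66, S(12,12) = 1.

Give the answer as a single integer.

27644437

r13: T_13,1=1×1+0=1; T_13,2=2×2047+1=4095; T_13,3=3×86526+2047=261625; T_13,4=4×611501+86526=2532530; T_13,5=5×1379400+611501=7508501; T_13,6=6×1323652+1379400=9321312; T_13,7=7×627396+1323652=5715424; T_13,8=8×159027+627396=1899612; T_13,9=9×22275+159027=359502; T_13,10=10×1705+22275=39325; T_13,11=11×66+1705=2431; T_13,12=12×1+66=78; T_13,13=13×0+1=1
B_13 = ΣS(13,k) = 1+4095+261625+2532530+7508501+9321312+5715424+1899612+359502+39325+2431+78+1 = 27644437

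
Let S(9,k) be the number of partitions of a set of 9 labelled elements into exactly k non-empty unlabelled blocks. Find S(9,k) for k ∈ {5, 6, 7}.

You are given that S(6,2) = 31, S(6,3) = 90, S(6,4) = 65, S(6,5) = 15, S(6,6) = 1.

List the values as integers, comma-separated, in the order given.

6951, 2646, 462

row 7: T[7][3]=3·90+31=301  T[7][4]=4·65+90=350  T[7][5]=5·15+65=140  T[7][6]=6·1+15=21  T[7][7]=7·0+1=1
row 8: T[8][4]=4·350+301=1701  T[8][5]=5·140+350=1050  T[8][6]=6·21+140=266  T[8][7]=7·1+21=28
row 9: T[9][5]=5·1050+1701=6951  T[9][6]=6·266+1050=2646  T[9][7]=7·28+266=462
Read S(9,5) = 6951, S(9,6) = 2646, S(9,7) = 462.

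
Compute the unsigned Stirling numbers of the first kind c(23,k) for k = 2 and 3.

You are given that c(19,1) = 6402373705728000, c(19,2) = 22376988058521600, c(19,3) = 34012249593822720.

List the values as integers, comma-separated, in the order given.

@20  (20,1):6402373705728000·19+0→121645100408832000, (20,2):22376988058521600·19+6402373705728000→431565146817638400, (20,3):34012249593822720·19+22376988058521600→668609730341153280
@21  (21,1):121645100408832000·20+0→2432902008176640000, (21,2):431565146817638400·20+121645100408832000→8752948036761600000, (21,3):668609730341153280·20+431565146817638400→13803759753640704000
@22  (22,1):2432902008176640000·21+0→51090942171709440000, (22,2):8752948036761600000·21+2432902008176640000→186244810780170240000, (22,3):13803759753640704000·21+8752948036761600000→298631902863216384000
@23  (23,2):186244810780170240000·22+51090942171709440000→4148476779335454720000, (23,3):298631902863216384000·22+186244810780170240000→6756146673770930688000
Read c(23,2) = 4148476779335454720000, c(23,3) = 6756146673770930688000.

4148476779335454720000, 6756146673770930688000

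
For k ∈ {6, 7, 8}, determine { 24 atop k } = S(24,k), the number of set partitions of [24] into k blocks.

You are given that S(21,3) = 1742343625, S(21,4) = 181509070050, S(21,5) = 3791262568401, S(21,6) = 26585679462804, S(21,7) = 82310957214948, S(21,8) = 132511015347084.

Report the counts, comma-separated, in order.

i=22: T(22,4)=1742343625+4·181509070050=727778623825 | T(22,5)=181509070050+5·3791262568401=19137821912055 | T(22,6)=3791262568401+6·26585679462804=163305339345225 | T(22,7)=26585679462804+7·82310957214948=602762379967440 | T(22,8)=82310957214948+8·132511015347084=1142399079991620
i=23: T(23,5)=727778623825+5·19137821912055=96416888184100 | T(23,6)=19137821912055+6·163305339345225=998969857983405 | T(23,7)=163305339345225+7·602762379967440=4382641999117305 | T(23,8)=602762379967440+8·1142399079991620=9741955019900400
i=24: T(24,6)=96416888184100+6·998969857983405=6090236036084530 | T(24,7)=998969857983405+7·4382641999117305=31677463851804540 | T(24,8)=4382641999117305+8·9741955019900400=82318282158320505
Read S(24,6) = 6090236036084530, S(24,7) = 31677463851804540, S(24,8) = 82318282158320505.

6090236036084530, 31677463851804540, 82318282158320505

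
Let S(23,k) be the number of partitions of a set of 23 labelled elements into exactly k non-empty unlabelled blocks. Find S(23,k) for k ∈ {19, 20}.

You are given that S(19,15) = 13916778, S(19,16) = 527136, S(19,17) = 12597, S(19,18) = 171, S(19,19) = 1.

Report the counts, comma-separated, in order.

[20] T[20,16]:16*527136+13916778=22350954 · T[20,17]:17*12597+527136=741285 · T[20,18]:18*171+12597=15675 · T[20,19]:19*1+171=190 · T[20,20]:20*0+1=1
[21] T[21,17]:17*741285+22350954=34952799 · T[21,18]:18*15675+741285=1023435 · T[21,19]:19*190+15675=19285 · T[21,20]:20*1+190=210
[22] T[22,18]:18*1023435+34952799=53374629 · T[22,19]:19*19285+1023435=1389850 · T[22,20]:20*210+19285=23485
[23] T[23,19]:19*1389850+53374629=79781779 · T[23,20]:20*23485+1389850=1859550
Read S(23,19) = 79781779, S(23,20) = 1859550.

79781779, 1859550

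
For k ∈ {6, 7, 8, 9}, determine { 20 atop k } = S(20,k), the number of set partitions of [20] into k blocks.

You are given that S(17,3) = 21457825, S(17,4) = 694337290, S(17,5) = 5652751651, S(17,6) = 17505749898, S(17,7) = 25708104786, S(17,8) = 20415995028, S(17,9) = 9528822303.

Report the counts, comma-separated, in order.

r18: T_18,4=4×694337290+21457825=2798806985; T_18,5=5×5652751651+694337290=28958095545; T_18,6=6×17505749898+5652751651=110687251039; T_18,7=7×25708104786+17505749898=197462483400; T_18,8=8×20415995028+25708104786=189036065010; T_18,9=9×9528822303+20415995028=106175395755
r19: T_19,5=5×28958095545+2798806985=147589284710; T_19,6=6×110687251039+28958095545=693081601779; T_19,7=7×197462483400+110687251039=1492924634839; T_19,8=8×189036065010+197462483400=1709751003480; T_19,9=9×106175395755+189036065010=1144614626805
r20: T_20,6=6×693081601779+147589284710=4306078895384; T_20,7=7×1492924634839+693081601779=11143554045652; T_20,8=8×1709751003480+1492924634839=15170932662679; T_20,9=9×1144614626805+1709751003480=12011282644725
Read S(20,6) = 4306078895384, S(20,7) = 11143554045652, S(20,8) = 15170932662679, S(20,9) = 12011282644725.

4306078895384, 11143554045652, 15170932662679, 12011282644725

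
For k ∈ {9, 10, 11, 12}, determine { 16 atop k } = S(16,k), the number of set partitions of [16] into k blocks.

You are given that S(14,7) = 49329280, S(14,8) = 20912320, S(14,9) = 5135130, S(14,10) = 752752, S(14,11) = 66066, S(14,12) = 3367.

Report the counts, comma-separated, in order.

820784250, 193754990, 28936908, 2757118

[15] T[15,8]:8*20912320+49329280=216627840 · T[15,9]:9*5135130+20912320=67128490 · T[15,10]:10*752752+5135130=12662650 · T[15,11]:11*66066+752752=1479478 · T[15,12]:12*3367+66066=106470
[16] T[16,9]:9*67128490+216627840=820784250 · T[16,10]:10*12662650+67128490=193754990 · T[16,11]:11*1479478+12662650=28936908 · T[16,12]:12*106470+1479478=2757118
Read S(16,9) = 820784250, S(16,10) = 193754990, S(16,11) = 28936908, S(16,12) = 2757118.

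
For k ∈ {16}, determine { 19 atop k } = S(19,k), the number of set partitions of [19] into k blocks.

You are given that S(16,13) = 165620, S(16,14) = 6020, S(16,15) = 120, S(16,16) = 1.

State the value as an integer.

527136

r17: T_17,14=14×6020+165620=249900; T_17,15=15×120+6020=7820; T_17,16=16×1+120=136
r18: T_18,15=15×7820+249900=367200; T_18,16=16×136+7820=9996
r19: T_19,16=16×9996+367200=527136
Read S(19,16) = 527136.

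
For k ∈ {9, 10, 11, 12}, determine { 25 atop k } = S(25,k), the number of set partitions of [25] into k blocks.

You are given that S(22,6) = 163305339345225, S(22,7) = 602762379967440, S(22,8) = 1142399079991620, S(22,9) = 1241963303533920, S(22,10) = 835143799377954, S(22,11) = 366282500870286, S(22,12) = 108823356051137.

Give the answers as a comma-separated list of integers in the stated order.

i=23: T(23,7)=163305339345225+7·602762379967440=4382641999117305 | T(23,8)=602762379967440+8·1142399079991620=9741955019900400 | T(23,9)=1142399079991620+9·1241963303533920=12320068811796900 | T(23,10)=1241963303533920+10·835143799377954=9593401297313460 | T(23,11)=835143799377954+11·366282500870286=4864251308951100 | T(23,12)=366282500870286+12·108823356051137=1672162773483930
i=24: T(24,8)=4382641999117305+8·9741955019900400=82318282158320505 | T(24,9)=9741955019900400+9·12320068811796900=120622574326072500 | T(24,10)=12320068811796900+10·9593401297313460=108254081784931500 | T(24,11)=9593401297313460+11·4864251308951100=63100165695775560 | T(24,12)=4864251308951100+12·1672162773483930=24930204590758260
i=25: T(25,9)=82318282158320505+9·120622574326072500=1167921451092973005 | T(25,10)=120622574326072500+10·108254081784931500=1203163392175387500 | T(25,11)=108254081784931500+11·63100165695775560=802355904438462660 | T(25,12)=63100165695775560+12·24930204590758260=362262620784874680
Read S(25,9) = 1167921451092973005, S(25,10) = 1203163392175387500, S(25,11) = 802355904438462660, S(25,12) = 362262620784874680.

1167921451092973005, 1203163392175387500, 802355904438462660, 362262620784874680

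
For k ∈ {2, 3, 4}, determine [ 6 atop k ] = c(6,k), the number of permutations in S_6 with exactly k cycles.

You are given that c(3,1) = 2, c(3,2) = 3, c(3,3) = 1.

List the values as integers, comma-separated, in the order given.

r4: T_4,1=3×2+0=6; T_4,2=3×3+2=11; T_4,3=3×1+3=6; T_4,4=3×0+1=1
r5: T_5,1=4×6+0=24; T_5,2=4×11+6=50; T_5,3=4×6+11=35; T_5,4=4×1+6=10
r6: T_6,2=5×50+24=274; T_6,3=5×35+50=225; T_6,4=5×10+35=85
Read c(6,2) = 274, c(6,3) = 225, c(6,4) = 85.

274, 225, 85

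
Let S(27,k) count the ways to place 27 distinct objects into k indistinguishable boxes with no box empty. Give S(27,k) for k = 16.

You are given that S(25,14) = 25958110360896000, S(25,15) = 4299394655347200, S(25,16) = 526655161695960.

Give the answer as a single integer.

294063066070824960

[26] T[26,15]:15*4299394655347200+25958110360896000=90449030191104000 · T[26,16]:16*526655161695960+4299394655347200=12725877242482560
[27] T[27,16]:16*12725877242482560+90449030191104000=294063066070824960
Read S(27,16) = 294063066070824960.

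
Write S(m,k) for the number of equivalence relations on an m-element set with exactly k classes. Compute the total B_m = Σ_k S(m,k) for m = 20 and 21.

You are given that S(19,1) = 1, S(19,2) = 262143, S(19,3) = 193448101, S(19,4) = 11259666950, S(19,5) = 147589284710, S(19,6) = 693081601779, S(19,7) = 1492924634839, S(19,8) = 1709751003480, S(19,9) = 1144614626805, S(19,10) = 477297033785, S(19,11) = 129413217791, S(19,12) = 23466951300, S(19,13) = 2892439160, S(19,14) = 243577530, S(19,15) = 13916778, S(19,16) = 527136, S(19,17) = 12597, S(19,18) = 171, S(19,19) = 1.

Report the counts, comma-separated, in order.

51724158235372, 474869816156751

r20: T_20,1=1×1+0=1; T_20,2=2×262143+1=524287; T_20,3=3×193448101+262143=580606446; T_20,4=4×11259666950+193448101=45232115901; T_20,5=5×147589284710+11259666950=749206090500; T_20,6=6×693081601779+147589284710=4306078895384; T_20,7=7×1492924634839+693081601779=11143554045652; T_20,8=8×1709751003480+1492924634839=15170932662679; T_20,9=9×1144614626805+1709751003480=12011282644725; T_20,10=10×477297033785+1144614626805=5917584964655; T_20,11=11×129413217791+477297033785=1900842429486; T_20,12=12×23466951300+129413217791=411016633391; T_20,13=13×2892439160+23466951300=61068660380; T_20,14=14×243577530+2892439160=6302524580; T_20,15=15×13916778+243577530=452329200; T_20,16=16×527136+13916778=22350954; T_20,17=17×12597+527136=741285; T_20,18=18×171+12597=15675; T_20,19=19×1+171=190; T_20,20=20×0+1=1
r21: T_21,1=1×1+0=1; T_21,2=2×524287+1=1048575; T_21,3=3×580606446+524287=1742343625; T_21,4=4×45232115901+580606446=181509070050; T_21,5=5×749206090500+45232115901=3791262568401; T_21,6=6×4306078895384+749206090500=26585679462804; T_21,7=7×11143554045652+4306078895384=82310957214948; T_21,8=8×15170932662679+11143554045652=132511015347084; T_21,9=9×12011282644725+15170932662679=123272476465204; T_21,10=10×5917584964655+12011282644725=71187132291275; T_21,11=11×1900842429486+5917584964655=26826851689001; T_21,12=12×411016633391+1900842429486=6833042030178; T_21,13=13×61068660380+411016633391=1204909218331; T_21,14=14×6302524580+61068660380=149304004500; T_21,15=15×452329200+6302524580=13087462580; T_21,16=16×22350954+452329200=809944464; T_21,17=17×741285+22350954=34952799; T_21,18=18×15675+741285=1023435; T_21,19=19×190+15675=19285; T_21,20=20×1+190=210; T_21,21=21×0+1=1
B_20 = ΣS(20,k) = 1+524287+580606446+45232115901+749206090500+4306078895384+11143554045652+15170932662679+12011282644725+5917584964655+1900842429486+411016633391+61068660380+6302524580+452329200+22350954+741285+15675+190+1 = 51724158235372
B_21 = ΣS(21,k) = 1+1048575+1742343625+181509070050+3791262568401+26585679462804+82310957214948+132511015347084+123272476465204+71187132291275+26826851689001+6833042030178+1204909218331+149304004500+13087462580+809944464+34952799+1023435+19285+210+1 = 474869816156751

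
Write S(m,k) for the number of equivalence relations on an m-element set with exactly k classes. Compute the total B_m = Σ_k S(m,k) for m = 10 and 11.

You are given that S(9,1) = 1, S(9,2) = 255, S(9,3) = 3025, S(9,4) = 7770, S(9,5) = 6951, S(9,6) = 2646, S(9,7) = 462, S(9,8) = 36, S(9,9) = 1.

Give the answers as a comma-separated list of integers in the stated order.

[10] T[10,1]:1*1+0=1 · T[10,2]:2*255+1=511 · T[10,3]:3*3025+255=9330 · T[10,4]:4*7770+3025=34105 · T[10,5]:5*6951+7770=42525 · T[10,6]:6*2646+6951=22827 · T[10,7]:7*462+2646=5880 · T[10,8]:8*36+462=750 · T[10,9]:9*1+36=45 · T[10,10]:10*0+1=1
[11] T[11,1]:1*1+0=1 · T[11,2]:2*511+1=1023 · T[11,3]:3*9330+511=28501 · T[11,4]:4*34105+9330=145750 · T[11,5]:5*42525+34105=246730 · T[11,6]:6*22827+42525=179487 · T[11,7]:7*5880+22827=63987 · T[11,8]:8*750+5880=11880 · T[11,9]:9*45+750=1155 · T[11,10]:10*1+45=55 · T[11,11]:11*0+1=1
B_10 = ΣS(10,k) = 1+511+9330+34105+42525+22827+5880+750+45+1 = 115975
B_11 = ΣS(11,k) = 1+1023+28501+145750+246730+179487+63987+11880+1155+55+1 = 678570

115975, 678570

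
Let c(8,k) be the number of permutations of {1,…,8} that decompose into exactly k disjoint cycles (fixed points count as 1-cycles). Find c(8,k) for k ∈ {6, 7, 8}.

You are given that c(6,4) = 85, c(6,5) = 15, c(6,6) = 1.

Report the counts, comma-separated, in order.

322, 28, 1

@7  (7,5):15·6+85→175, (7,6):1·6+15→21, (7,7):0·6+1→1
@8  (8,6):21·7+175→322, (8,7):1·7+21→28, (8,8):0·7+1→1
Read c(8,6) = 322, c(8,7) = 28, c(8,8) = 1.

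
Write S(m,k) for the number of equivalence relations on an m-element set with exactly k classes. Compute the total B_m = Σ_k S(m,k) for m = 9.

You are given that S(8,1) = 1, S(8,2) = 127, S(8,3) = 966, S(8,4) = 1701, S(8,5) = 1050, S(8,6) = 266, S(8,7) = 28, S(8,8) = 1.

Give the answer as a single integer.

@9  (9,1):1·1+0→1, (9,2):127·2+1→255, (9,3):966·3+127→3025, (9,4):1701·4+966→7770, (9,5):1050·5+1701→6951, (9,6):266·6+1050→2646, (9,7):28·7+266→462, (9,8):1·8+28→36, (9,9):0·9+1→1
B_9 = ΣS(9,k) = 1+255+3025+7770+6951+2646+462+36+1 = 21147

21147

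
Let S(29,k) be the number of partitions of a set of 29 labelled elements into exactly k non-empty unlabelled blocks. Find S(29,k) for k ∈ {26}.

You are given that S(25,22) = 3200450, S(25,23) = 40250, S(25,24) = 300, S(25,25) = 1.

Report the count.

i=26: T(26,23)=3200450+23·40250=4126200 | T(26,24)=40250+24·300=47450 | T(26,25)=300+25·1=325 | T(26,26)=1+26·0=1
i=27: T(27,24)=4126200+24·47450=5265000 | T(27,25)=47450+25·325=55575 | T(27,26)=325+26·1=351
i=28: T(28,25)=5265000+25·55575=6654375 | T(28,26)=55575+26·351=64701
i=29: T(29,26)=6654375+26·64701=8336601
Read S(29,26) = 8336601.

8336601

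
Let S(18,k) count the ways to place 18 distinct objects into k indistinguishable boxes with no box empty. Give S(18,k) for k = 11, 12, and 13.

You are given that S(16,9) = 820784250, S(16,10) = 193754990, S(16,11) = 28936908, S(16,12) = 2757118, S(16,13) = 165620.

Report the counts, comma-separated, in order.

8391004908, 1256328866, 125854638

row 17: T[17][10]=10·193754990+820784250=2758334150  T[17][11]=11·28936908+193754990=512060978  T[17][12]=12·2757118+28936908=62022324  T[17][13]=13·165620+2757118=4910178
row 18: T[18][11]=11·512060978+2758334150=8391004908  T[18][12]=12·62022324+512060978=1256328866  T[18][13]=13·4910178+62022324=125854638
Read S(18,11) = 8391004908, S(18,12) = 1256328866, S(18,13) = 125854638.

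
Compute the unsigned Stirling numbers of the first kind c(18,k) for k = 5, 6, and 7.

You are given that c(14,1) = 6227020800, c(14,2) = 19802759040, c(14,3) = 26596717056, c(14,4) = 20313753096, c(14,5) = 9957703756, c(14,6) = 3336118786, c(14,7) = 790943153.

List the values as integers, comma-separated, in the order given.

909299905844112, 369012649234384, 110228466184200

[15] T[15,2]:14*19802759040+6227020800=283465647360 · T[15,3]:14*26596717056+19802759040=392156797824 · T[15,4]:14*20313753096+26596717056=310989260400 · T[15,5]:14*9957703756+20313753096=159721605680 · T[15,6]:14*3336118786+9957703756=56663366760 · T[15,7]:14*790943153+3336118786=14409322928
[16] T[16,3]:15*392156797824+283465647360=6165817614720 · T[16,4]:15*310989260400+392156797824=5056995703824 · T[16,5]:15*159721605680+310989260400=2706813345600 · T[16,6]:15*56663366760+159721605680=1009672107080 · T[16,7]:15*14409322928+56663366760=272803210680
[17] T[17,4]:16*5056995703824+6165817614720=87077748875904 · T[17,5]:16*2706813345600+5056995703824=48366009233424 · T[17,6]:16*1009672107080+2706813345600=18861567058880 · T[17,7]:16*272803210680+1009672107080=5374523477960
[18] T[18,5]:17*48366009233424+87077748875904=909299905844112 · T[18,6]:17*18861567058880+48366009233424=369012649234384 · T[18,7]:17*5374523477960+18861567058880=110228466184200
Read c(18,5) = 909299905844112, c(18,6) = 369012649234384, c(18,7) = 110228466184200.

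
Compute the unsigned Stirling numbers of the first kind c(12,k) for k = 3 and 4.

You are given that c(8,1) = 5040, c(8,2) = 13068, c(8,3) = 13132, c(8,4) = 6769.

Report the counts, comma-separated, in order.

r9: T_9,1=8×5040+0=40320; T_9,2=8×13068+5040=109584; T_9,3=8×13132+13068=118124; T_9,4=8×6769+13132=67284
r10: T_10,1=9×40320+0=362880; T_10,2=9×109584+40320=1026576; T_10,3=9×118124+109584=1172700; T_10,4=9×67284+118124=723680
r11: T_11,2=10×1026576+362880=10628640; T_11,3=10×1172700+1026576=12753576; T_11,4=10×723680+1172700=8409500
r12: T_12,3=11×12753576+10628640=150917976; T_12,4=11×8409500+12753576=105258076
Read c(12,3) = 150917976, c(12,4) = 105258076.

150917976, 105258076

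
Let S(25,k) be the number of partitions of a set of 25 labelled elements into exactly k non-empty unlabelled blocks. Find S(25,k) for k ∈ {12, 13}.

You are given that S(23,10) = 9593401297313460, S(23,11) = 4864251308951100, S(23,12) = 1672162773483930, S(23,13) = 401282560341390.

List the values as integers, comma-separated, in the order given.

362262620784874680, 114485073343744260

i=24: T(24,11)=9593401297313460+11·4864251308951100=63100165695775560 | T(24,12)=4864251308951100+12·1672162773483930=24930204590758260 | T(24,13)=1672162773483930+13·401282560341390=6888836057922000
i=25: T(25,12)=63100165695775560+12·24930204590758260=362262620784874680 | T(25,13)=24930204590758260+13·6888836057922000=114485073343744260
Read S(25,12) = 362262620784874680, S(25,13) = 114485073343744260.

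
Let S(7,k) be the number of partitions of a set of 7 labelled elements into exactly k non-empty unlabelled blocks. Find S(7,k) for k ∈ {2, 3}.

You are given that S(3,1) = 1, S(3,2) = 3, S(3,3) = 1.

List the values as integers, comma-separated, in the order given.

63, 301

row 4: T[4][1]=1·1+0=1  T[4][2]=2·3+1=7  T[4][3]=3·1+3=6
row 5: T[5][1]=1·1+0=1  T[5][2]=2·7+1=15  T[5][3]=3·6+7=25
row 6: T[6][1]=1·1+0=1  T[6][2]=2·15+1=31  T[6][3]=3·25+15=90
row 7: T[7][2]=2·31+1=63  T[7][3]=3·90+31=301
Read S(7,2) = 63, S(7,3) = 301.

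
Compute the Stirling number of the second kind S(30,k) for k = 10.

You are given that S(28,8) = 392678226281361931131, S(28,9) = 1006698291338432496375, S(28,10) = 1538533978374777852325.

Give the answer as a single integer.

173373343599189364594756

r29: T_29,9=9×1006698291338432496375+392678226281361931131=9452962848327254398506; T_29,10=10×1538533978374777852325+1006698291338432496375=16392038075086211019625
r30: T_30,10=10×16392038075086211019625+9452962848327254398506=173373343599189364594756
Read S(30,10) = 173373343599189364594756.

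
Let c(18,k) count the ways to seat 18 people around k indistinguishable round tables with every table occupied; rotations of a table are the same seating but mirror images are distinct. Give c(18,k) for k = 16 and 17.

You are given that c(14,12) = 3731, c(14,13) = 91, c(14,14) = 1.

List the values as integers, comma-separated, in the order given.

[15] T[15,13]:14*91+3731=5005 · T[15,14]:14*1+91=105 · T[15,15]:14*0+1=1
[16] T[16,14]:15*105+5005=6580 · T[16,15]:15*1+105=120 · T[16,16]:15*0+1=1
[17] T[17,15]:16*120+6580=8500 · T[17,16]:16*1+120=136 · T[17,17]:16*0+1=1
[18] T[18,16]:17*136+8500=10812 · T[18,17]:17*1+136=153
Read c(18,16) = 10812, c(18,17) = 153.

10812, 153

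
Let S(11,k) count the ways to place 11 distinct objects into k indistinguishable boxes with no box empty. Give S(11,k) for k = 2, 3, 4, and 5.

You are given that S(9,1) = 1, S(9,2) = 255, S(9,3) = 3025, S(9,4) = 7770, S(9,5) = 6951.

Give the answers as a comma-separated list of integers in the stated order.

1023, 28501, 145750, 246730

r10: T_10,1=1×1+0=1; T_10,2=2×255+1=511; T_10,3=3×3025+255=9330; T_10,4=4×7770+3025=34105; T_10,5=5×6951+7770=42525
r11: T_11,2=2×511+1=1023; T_11,3=3×9330+511=28501; T_11,4=4×34105+9330=145750; T_11,5=5×42525+34105=246730
Read S(11,2) = 1023, S(11,3) = 28501, S(11,4) = 145750, S(11,5) = 246730.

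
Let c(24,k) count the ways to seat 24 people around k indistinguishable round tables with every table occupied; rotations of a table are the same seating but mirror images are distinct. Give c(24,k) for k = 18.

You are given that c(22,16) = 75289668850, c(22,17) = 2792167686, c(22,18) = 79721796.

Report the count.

241276443496

r23: T_23,17=22×2792167686+75289668850=136717357942; T_23,18=22×79721796+2792167686=4546047198
r24: T_24,18=23×4546047198+136717357942=241276443496
Read c(24,18) = 241276443496.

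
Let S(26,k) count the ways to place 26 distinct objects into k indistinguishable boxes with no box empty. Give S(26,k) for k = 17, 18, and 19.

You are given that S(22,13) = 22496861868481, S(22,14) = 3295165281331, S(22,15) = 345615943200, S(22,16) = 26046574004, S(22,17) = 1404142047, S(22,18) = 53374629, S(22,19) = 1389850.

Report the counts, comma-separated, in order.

i=23: T(23,14)=22496861868481+14·3295165281331=68629175807115 | T(23,15)=3295165281331+15·345615943200=8479404429331 | T(23,16)=345615943200+16·26046574004=762361127264 | T(23,17)=26046574004+17·1404142047=49916988803 | T(23,18)=1404142047+18·53374629=2364885369 | T(23,19)=53374629+19·1389850=79781779
i=24: T(24,15)=68629175807115+15·8479404429331=195820242247080 | T(24,16)=8479404429331+16·762361127264=20677182465555 | T(24,17)=762361127264+17·49916988803=1610949936915 | T(24,18)=49916988803+18·2364885369=92484925445 | T(24,19)=2364885369+19·79781779=3880739170
i=25: T(25,16)=195820242247080+16·20677182465555=526655161695960 | T(25,17)=20677182465555+17·1610949936915=48063331393110 | T(25,18)=1610949936915+18·92484925445=3275678594925 | T(25,19)=92484925445+19·3880739170=166218969675
i=26: T(26,17)=526655161695960+17·48063331393110=1343731795378830 | T(26,18)=48063331393110+18·3275678594925=107025546101760 | T(26,19)=3275678594925+19·166218969675=6433839018750
Read S(26,17) = 1343731795378830, S(26,18) = 107025546101760, S(26,19) = 6433839018750.

1343731795378830, 107025546101760, 6433839018750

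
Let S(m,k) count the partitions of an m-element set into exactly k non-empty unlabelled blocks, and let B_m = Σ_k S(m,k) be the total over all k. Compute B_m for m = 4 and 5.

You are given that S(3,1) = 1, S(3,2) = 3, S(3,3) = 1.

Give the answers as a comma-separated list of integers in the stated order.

15, 52

@4  (4,1):1·1+0→1, (4,2):3·2+1→7, (4,3):1·3+3→6, (4,4):0·4+1→1
@5  (5,1):1·1+0→1, (5,2):7·2+1→15, (5,3):6·3+7→25, (5,4):1·4+6→10, (5,5):0·5+1→1
B_4 = ΣS(4,k) = 1+7+6+1 = 15
B_5 = ΣS(5,k) = 1+15+25+10+1 = 52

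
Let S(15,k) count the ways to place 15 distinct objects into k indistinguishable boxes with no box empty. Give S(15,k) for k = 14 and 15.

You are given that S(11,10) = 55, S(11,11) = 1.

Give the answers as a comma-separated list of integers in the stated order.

105, 1

[12] T[12,11]:11*1+55=66 · T[12,12]:12*0+1=1
[13] T[13,12]:12*1+66=78 · T[13,13]:13*0+1=1
[14] T[14,13]:13*1+78=91 · T[14,14]:14*0+1=1
[15] T[15,14]:14*1+91=105 · T[15,15]:15*0+1=1
Read S(15,14) = 105, S(15,15) = 1.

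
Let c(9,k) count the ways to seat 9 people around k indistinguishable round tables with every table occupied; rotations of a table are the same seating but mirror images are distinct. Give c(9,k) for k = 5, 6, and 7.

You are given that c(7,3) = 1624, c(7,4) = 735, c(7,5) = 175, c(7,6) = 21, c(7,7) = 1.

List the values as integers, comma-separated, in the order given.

i=8: T(8,4)=1624+7·735=6769 | T(8,5)=735+7·175=1960 | T(8,6)=175+7·21=322 | T(8,7)=21+7·1=28
i=9: T(9,5)=6769+8·1960=22449 | T(9,6)=1960+8·322=4536 | T(9,7)=322+8·28=546
Read c(9,5) = 22449, c(9,6) = 4536, c(9,7) = 546.

22449, 4536, 546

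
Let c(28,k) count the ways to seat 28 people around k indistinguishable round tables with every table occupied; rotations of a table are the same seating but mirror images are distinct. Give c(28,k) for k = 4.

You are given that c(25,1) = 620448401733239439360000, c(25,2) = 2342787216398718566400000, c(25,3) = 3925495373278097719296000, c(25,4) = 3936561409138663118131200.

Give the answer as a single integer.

77226989703299075087834112000

i=26: T(26,2)=620448401733239439360000+25·2342787216398718566400000=59190128811701203599360000 | T(26,3)=2342787216398718566400000+25·3925495373278097719296000=100480171548351161548800000 | T(26,4)=3925495373278097719296000+25·3936561409138663118131200=102339530601744675672576000
i=27: T(27,3)=59190128811701203599360000+26·100480171548351161548800000=2671674589068831403868160000 | T(27,4)=100480171548351161548800000+26·102339530601744675672576000=2761307967193712729035776000
i=28: T(28,4)=2671674589068831403868160000+27·2761307967193712729035776000=77226989703299075087834112000
Read c(28,4) = 77226989703299075087834112000.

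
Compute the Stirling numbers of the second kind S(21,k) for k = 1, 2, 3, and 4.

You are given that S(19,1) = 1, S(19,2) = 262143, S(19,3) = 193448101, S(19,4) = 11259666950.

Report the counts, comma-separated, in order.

@20  (20,1):1·1+0→1, (20,2):262143·2+1→524287, (20,3):193448101·3+262143→580606446, (20,4):11259666950·4+193448101→45232115901
@21  (21,1):1·1+0→1, (21,2):524287·2+1→1048575, (21,3):580606446·3+524287→1742343625, (21,4):45232115901·4+580606446→181509070050
Read S(21,1) = 1, S(21,2) = 1048575, S(21,3) = 1742343625, S(21,4) = 181509070050.

1, 1048575, 1742343625, 181509070050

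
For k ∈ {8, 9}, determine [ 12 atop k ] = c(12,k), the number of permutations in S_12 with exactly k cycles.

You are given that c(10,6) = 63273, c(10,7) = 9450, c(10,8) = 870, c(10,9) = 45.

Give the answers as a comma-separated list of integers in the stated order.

357423, 32670

row 11: T[11][7]=10·9450+63273=157773  T[11][8]=10·870+9450=18150  T[11][9]=10·45+870=1320
row 12: T[12][8]=11·18150+157773=357423  T[12][9]=11·1320+18150=32670
Read c(12,8) = 357423, c(12,9) = 32670.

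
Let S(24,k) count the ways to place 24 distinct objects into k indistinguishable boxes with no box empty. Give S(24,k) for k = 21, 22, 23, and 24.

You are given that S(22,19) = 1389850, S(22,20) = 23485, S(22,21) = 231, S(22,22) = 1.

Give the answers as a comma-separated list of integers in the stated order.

2454606, 33902, 276, 1

r23: T_23,20=20×23485+1389850=1859550; T_23,21=21×231+23485=28336; T_23,22=22×1+231=253; T_23,23=23×0+1=1
r24: T_24,21=21×28336+1859550=2454606; T_24,22=22×253+28336=33902; T_24,23=23×1+253=276; T_24,24=24×0+1=1
Read S(24,21) = 2454606, S(24,22) = 33902, S(24,23) = 276, S(24,24) = 1.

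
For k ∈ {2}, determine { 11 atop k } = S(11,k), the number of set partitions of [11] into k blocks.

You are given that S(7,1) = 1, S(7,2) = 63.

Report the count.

[8] T[8,1]:1*1+0=1 · T[8,2]:2*63+1=127
[9] T[9,1]:1*1+0=1 · T[9,2]:2*127+1=255
[10] T[10,1]:1*1+0=1 · T[10,2]:2*255+1=511
[11] T[11,2]:2*511+1=1023
Read S(11,2) = 1023.

1023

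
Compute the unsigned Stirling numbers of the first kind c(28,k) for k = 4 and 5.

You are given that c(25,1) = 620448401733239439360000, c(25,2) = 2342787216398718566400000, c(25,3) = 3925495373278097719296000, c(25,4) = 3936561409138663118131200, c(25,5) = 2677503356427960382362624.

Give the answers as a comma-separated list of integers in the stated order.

77226989703299075087834112000, 55278125307966865191587481600

@26  (26,2):2342787216398718566400000·25+620448401733239439360000→59190128811701203599360000, (26,3):3925495373278097719296000·25+2342787216398718566400000→100480171548351161548800000, (26,4):3936561409138663118131200·25+3925495373278097719296000→102339530601744675672576000, (26,5):2677503356427960382362624·25+3936561409138663118131200→70874145319837672677196800
@27  (27,3):100480171548351161548800000·26+59190128811701203599360000→2671674589068831403868160000, (27,4):102339530601744675672576000·26+100480171548351161548800000→2761307967193712729035776000, (27,5):70874145319837672677196800·26+102339530601744675672576000→1945067308917524165279692800
@28  (28,4):2761307967193712729035776000·27+2671674589068831403868160000→77226989703299075087834112000, (28,5):1945067308917524165279692800·27+2761307967193712729035776000→55278125307966865191587481600
Read c(28,4) = 77226989703299075087834112000, c(28,5) = 55278125307966865191587481600.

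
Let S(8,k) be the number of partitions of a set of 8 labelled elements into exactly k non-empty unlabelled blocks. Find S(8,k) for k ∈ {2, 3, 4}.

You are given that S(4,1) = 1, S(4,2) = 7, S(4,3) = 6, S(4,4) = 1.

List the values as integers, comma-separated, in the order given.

127, 966, 1701

@5  (5,1):1·1+0→1, (5,2):7·2+1→15, (5,3):6·3+7→25, (5,4):1·4+6→10
@6  (6,1):1·1+0→1, (6,2):15·2+1→31, (6,3):25·3+15→90, (6,4):10·4+25→65
@7  (7,1):1·1+0→1, (7,2):31·2+1→63, (7,3):90·3+31→301, (7,4):65·4+90→350
@8  (8,2):63·2+1→127, (8,3):301·3+63→966, (8,4):350·4+301→1701
Read S(8,2) = 127, S(8,3) = 966, S(8,4) = 1701.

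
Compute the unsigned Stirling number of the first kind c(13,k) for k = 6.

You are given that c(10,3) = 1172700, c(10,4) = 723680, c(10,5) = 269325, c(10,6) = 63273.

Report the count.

i=11: T(11,4)=1172700+10·723680=8409500 | T(11,5)=723680+10·269325=3416930 | T(11,6)=269325+10·63273=902055
i=12: T(12,5)=8409500+11·3416930=45995730 | T(12,6)=3416930+11·902055=13339535
i=13: T(13,6)=45995730+12·13339535=206070150
Read c(13,6) = 206070150.

206070150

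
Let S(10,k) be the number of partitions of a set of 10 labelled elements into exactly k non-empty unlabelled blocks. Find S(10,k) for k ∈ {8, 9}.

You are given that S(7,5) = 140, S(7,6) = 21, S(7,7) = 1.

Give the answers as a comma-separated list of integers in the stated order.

750, 45

i=8: T(8,6)=140+6·21=266 | T(8,7)=21+7·1=28 | T(8,8)=1+8·0=1
i=9: T(9,7)=266+7·28=462 | T(9,8)=28+8·1=36 | T(9,9)=1+9·0=1
i=10: T(10,8)=462+8·36=750 | T(10,9)=36+9·1=45
Read S(10,8) = 750, S(10,9) = 45.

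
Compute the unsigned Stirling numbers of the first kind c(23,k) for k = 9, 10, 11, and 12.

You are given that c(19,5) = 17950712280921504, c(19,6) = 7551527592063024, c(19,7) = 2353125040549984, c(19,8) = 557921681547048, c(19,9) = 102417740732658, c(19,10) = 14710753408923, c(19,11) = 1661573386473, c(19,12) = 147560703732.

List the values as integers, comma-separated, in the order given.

i=20: T(20,6)=17950712280921504+19·7551527592063024=161429736530118960 | T(20,7)=7551527592063024+19·2353125040549984=52260903362512720 | T(20,8)=2353125040549984+19·557921681547048=12953636989943896 | T(20,9)=557921681547048+19·102417740732658=2503858755467550 | T(20,10)=102417740732658+19·14710753408923=381922055502195 | T(20,11)=14710753408923+19·1661573386473=46280647751910 | T(20,12)=1661573386473+19·147560703732=4465226757381
i=21: T(21,7)=161429736530118960+20·52260903362512720=1206647803780373360 | T(21,8)=52260903362512720+20·12953636989943896=311333643161390640 | T(21,9)=12953636989943896+20·2503858755467550=63030812099294896 | T(21,10)=2503858755467550+20·381922055502195=10142299865511450 | T(21,11)=381922055502195+20·46280647751910=1307535010540395 | T(21,12)=46280647751910+20·4465226757381=135585182899530
i=22: T(22,8)=1206647803780373360+21·311333643161390640=7744654310169576800 | T(22,9)=311333643161390640+21·63030812099294896=1634980697246583456 | T(22,10)=63030812099294896+21·10142299865511450=276019109275035346 | T(22,11)=10142299865511450+21·1307535010540395=37600535086859745 | T(22,12)=1307535010540395+21·135585182899530=4154823851430525
i=23: T(23,9)=7744654310169576800+22·1634980697246583456=43714229649594412832 | T(23,10)=1634980697246583456+22·276019109275035346=7707401101297361068 | T(23,11)=276019109275035346+22·37600535086859745=1103230881185949736 | T(23,12)=37600535086859745+22·4154823851430525=129006659818331295
Read c(23,9) = 43714229649594412832, c(23,10) = 7707401101297361068, c(23,11) = 1103230881185949736, c(23,12) = 129006659818331295.

43714229649594412832, 7707401101297361068, 1103230881185949736, 129006659818331295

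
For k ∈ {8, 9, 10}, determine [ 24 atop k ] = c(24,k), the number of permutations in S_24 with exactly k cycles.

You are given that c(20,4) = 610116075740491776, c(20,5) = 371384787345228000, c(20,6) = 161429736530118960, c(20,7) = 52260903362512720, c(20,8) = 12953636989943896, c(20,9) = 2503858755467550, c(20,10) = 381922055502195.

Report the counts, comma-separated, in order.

5304713715525445812976, 1204749260161737632496, 220984454979433717396

@21  (21,5):371384787345228000·20+610116075740491776→8037811822645051776, (21,6):161429736530118960·20+371384787345228000→3599979517947607200, (21,7):52260903362512720·20+161429736530118960→1206647803780373360, (21,8):12953636989943896·20+52260903362512720→311333643161390640, (21,9):2503858755467550·20+12953636989943896→63030812099294896, (21,10):381922055502195·20+2503858755467550→10142299865511450
@22  (22,6):3599979517947607200·21+8037811822645051776→83637381699544802976, (22,7):1206647803780373360·21+3599979517947607200→28939583397335447760, (22,8):311333643161390640·21+1206647803780373360→7744654310169576800, (22,9):63030812099294896·21+311333643161390640→1634980697246583456, (22,10):10142299865511450·21+63030812099294896→276019109275035346
@23  (23,7):28939583397335447760·22+83637381699544802976→720308216440924653696, (23,8):7744654310169576800·22+28939583397335447760→199321978221066137360, (23,9):1634980697246583456·22+7744654310169576800→43714229649594412832, (23,10):276019109275035346·22+1634980697246583456→7707401101297361068
@24  (24,8):199321978221066137360·23+720308216440924653696→5304713715525445812976, (24,9):43714229649594412832·23+199321978221066137360→1204749260161737632496, (24,10):7707401101297361068·23+43714229649594412832→220984454979433717396
Read c(24,8) = 5304713715525445812976, c(24,9) = 1204749260161737632496, c(24,10) = 220984454979433717396.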